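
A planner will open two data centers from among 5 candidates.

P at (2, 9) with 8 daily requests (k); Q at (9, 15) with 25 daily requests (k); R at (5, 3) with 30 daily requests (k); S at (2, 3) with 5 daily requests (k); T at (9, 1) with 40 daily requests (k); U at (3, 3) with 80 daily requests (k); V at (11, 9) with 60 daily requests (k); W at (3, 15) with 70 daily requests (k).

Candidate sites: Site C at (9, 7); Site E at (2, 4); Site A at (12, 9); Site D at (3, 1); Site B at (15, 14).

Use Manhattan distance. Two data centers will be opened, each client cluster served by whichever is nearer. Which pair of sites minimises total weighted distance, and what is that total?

{Site C, Site E}, total 1845

Evaluate every pair (each demand assigned to the nearer of the two):
  {Site C, Site E}: total = 1845
  {Site E, Site A}: total = 1850
  {Site A, Site D}: total = 1872
  {Site C, Site D}: total = 2027
  {Site D, Site B}: total = 2232
  {Site E, Site B}: total = 2280
  {Site C, Site A}: total = 2647
  {Site E, Site D}: total = 2695
  {Site C, Site B}: total = 2732
  {Site A, Site B}: total = 3335
Best pair: {Site C, Site E} with total 1845.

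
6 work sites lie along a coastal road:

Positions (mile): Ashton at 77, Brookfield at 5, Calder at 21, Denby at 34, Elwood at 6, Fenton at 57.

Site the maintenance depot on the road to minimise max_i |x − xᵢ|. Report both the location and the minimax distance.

location 41, max distance 36

The 1-center on a line is the midpoint of the two extreme points: leftmost at 5, rightmost at 77.
Optimal location = (5 + 77)/2 = 41; maximum distance = (77 − 5)/2 = 36.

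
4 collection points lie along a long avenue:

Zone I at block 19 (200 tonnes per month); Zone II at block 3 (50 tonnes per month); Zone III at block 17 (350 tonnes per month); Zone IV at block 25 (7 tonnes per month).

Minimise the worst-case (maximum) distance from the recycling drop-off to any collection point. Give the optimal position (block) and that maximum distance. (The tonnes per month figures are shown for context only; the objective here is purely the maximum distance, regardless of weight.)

location 14, max distance 11

The 1-center on a line is the midpoint of the two extreme points: leftmost at 3, rightmost at 25.
Optimal location = (3 + 25)/2 = 14; maximum distance = (25 − 3)/2 = 11.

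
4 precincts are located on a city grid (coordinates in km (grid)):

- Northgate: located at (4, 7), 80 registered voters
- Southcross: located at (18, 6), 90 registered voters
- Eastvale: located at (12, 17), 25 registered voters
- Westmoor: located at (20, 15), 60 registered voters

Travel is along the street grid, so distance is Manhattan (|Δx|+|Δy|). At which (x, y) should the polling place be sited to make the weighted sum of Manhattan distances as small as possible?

Manhattan distance separates: Σwᵢ(|x−xᵢ|+|y−yᵢ|) = Σwᵢ|x−xᵢ| + Σwᵢ|y−yᵢ|, so x and y are optimised independently as 1-D weighted medians.
Total weight W = 255; half = 127.5.
x-coordinate, sorted with cumulative weight:
  x=4 (Northgate, w=80) cum 80
  x=12 (Eastvale, w=25) cum 105
  x=18 (Southcross, w=90) cum 195  ← median
  x=20 (Westmoor, w=60) cum 255
⇒ x* = 18
y-coordinate, sorted with cumulative weight:
  y=6 (Southcross, w=90) cum 90
  y=7 (Northgate, w=80) cum 170  ← median
  y=15 (Westmoor, w=60) cum 230
  y=17 (Eastvale, w=25) cum 255
⇒ y* = 7

(18, 7)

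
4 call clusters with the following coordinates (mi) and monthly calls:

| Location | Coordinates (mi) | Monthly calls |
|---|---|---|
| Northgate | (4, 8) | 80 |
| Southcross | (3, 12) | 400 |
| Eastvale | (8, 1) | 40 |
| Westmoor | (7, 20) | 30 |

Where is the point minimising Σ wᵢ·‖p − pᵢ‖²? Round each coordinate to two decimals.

(3.73, 11.05)

The minimiser of Σwᵢ‖p−pᵢ‖² is the weighted centroid p* = (Σwᵢpᵢ)/(Σwᵢ).
Σwᵢ = 550.
Σwᵢxᵢ = 80·4 + 400·3 + 40·8 + 30·7 = 2050.
Σwᵢyᵢ = 80·8 + 400·12 + 40·1 + 30·20 = 6080.
x* = 2050/550 = 3.73, y* = 6080/550 = 11.05.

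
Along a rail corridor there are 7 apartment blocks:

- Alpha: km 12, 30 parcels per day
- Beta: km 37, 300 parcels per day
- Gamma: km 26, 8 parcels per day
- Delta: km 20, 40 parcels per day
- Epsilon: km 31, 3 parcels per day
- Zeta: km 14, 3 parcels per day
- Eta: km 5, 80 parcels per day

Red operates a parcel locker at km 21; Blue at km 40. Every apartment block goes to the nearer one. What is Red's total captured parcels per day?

161

The indifferent point is the midpoint (21+40)/2 = 30.5; apartment blocks left of it (closer to Red at 21) go to Red, those right go to Blue.
  Eta at 5 (w=80) → Red
  Alpha at 12 (w=30) → Red
  Zeta at 14 (w=3) → Red
  Delta at 20 (w=40) → Red
  Gamma at 26 (w=8) → Red
  Epsilon at 31 (w=3) → Blue
  Beta at 37 (w=300) → Blue
Red captures 161; Blue captures 303.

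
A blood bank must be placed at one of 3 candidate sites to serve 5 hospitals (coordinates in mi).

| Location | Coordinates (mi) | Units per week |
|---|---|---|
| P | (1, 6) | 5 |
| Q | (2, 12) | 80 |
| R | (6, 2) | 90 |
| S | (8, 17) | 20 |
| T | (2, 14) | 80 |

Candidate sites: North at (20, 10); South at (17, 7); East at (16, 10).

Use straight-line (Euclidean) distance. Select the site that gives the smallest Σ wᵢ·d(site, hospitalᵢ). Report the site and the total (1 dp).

East, total 3739.0 mi

Total weighted distance at each candidate:
  North (20, 10): total = 4750.1
  South (17, 7): total = 4025.8
  East (16, 10): total = 3739.0
Minimum is at East with total 3739.0 mi.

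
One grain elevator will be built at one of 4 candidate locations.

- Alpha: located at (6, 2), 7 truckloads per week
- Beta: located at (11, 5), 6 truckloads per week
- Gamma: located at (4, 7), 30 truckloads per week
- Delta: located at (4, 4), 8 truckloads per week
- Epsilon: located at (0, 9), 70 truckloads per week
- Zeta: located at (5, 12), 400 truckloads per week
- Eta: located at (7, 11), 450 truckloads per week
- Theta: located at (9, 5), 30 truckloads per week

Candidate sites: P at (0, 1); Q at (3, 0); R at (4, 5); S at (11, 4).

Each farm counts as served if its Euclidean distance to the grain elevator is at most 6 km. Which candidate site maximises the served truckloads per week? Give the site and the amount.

Coverage radius r = 6 km; a point is covered iff (Δx)²+(Δy)² ≤ 6² = 36.
  P (0, 1): covers {Delta} → 8
  Q (3, 0): covers {Alpha, Delta} → 15
  R (4, 5): covers {Alpha, Gamma, Delta, Epsilon, Theta} → 145
  S (11, 4): covers {Alpha, Beta, Theta} → 43
Maximum coverage at R: 145 truckloads per week.

R, covering 145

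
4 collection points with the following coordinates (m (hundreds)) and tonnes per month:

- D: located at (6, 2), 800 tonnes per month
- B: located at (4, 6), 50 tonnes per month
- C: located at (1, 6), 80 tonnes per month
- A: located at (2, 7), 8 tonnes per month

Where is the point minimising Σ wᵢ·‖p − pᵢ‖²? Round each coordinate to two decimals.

(5.43, 2.60)

The minimiser of Σwᵢ‖p−pᵢ‖² is the weighted centroid p* = (Σwᵢpᵢ)/(Σwᵢ).
Σwᵢ = 938.
Σwᵢxᵢ = 800·6 + 50·4 + 80·1 + 8·2 = 5096.
Σwᵢyᵢ = 800·2 + 50·6 + 80·6 + 8·7 = 2436.
x* = 5096/938 = 5.43, y* = 2436/938 = 2.60.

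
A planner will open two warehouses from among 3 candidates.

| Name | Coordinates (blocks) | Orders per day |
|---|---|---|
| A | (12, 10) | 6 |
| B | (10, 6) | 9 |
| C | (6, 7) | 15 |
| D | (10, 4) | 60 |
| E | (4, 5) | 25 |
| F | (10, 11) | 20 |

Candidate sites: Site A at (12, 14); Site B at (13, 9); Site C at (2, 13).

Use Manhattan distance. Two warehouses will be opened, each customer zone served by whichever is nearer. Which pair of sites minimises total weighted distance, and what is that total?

Evaluate every pair (each demand assigned to the nearer of the two):
  {Site B, Site C}: total = 1031
  {Site A, Site B}: total = 1106
  {Site A, Site C}: total = 1334
Best pair: {Site B, Site C} with total 1031.

{Site B, Site C}, total 1031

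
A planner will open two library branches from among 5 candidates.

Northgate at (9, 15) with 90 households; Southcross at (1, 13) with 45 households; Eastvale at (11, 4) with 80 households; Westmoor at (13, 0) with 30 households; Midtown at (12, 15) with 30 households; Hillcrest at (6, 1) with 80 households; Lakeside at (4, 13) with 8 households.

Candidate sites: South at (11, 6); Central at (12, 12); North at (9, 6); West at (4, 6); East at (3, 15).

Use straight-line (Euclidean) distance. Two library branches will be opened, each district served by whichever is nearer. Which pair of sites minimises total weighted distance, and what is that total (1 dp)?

{North, East}, total 1864.3

Evaluate every pair (each demand assigned to the nearer of the two):
  {North, East}: total = 1864.3
  {South, East}: total = 1870.6
  {Central, North}: total = 1923.8
  {South, Central}: total = 1948.8
  {Central, West}: total = 2208.3
  {South, West}: total = 2280.7
  {West, East}: total = 2292.9
  {North, West}: total = 2366.7
  {South, North}: total = 2445.0
  {Central, East}: total = 2625.6
Best pair: {North, East} with total 1864.3.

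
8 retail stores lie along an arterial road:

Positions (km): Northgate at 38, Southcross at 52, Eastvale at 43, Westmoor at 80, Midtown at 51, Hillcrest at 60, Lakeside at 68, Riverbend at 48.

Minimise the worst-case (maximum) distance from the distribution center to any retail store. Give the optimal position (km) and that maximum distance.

The 1-center on a line is the midpoint of the two extreme points: leftmost at 38, rightmost at 80.
Optimal location = (38 + 80)/2 = 59; maximum distance = (80 − 38)/2 = 21.

location 59, max distance 21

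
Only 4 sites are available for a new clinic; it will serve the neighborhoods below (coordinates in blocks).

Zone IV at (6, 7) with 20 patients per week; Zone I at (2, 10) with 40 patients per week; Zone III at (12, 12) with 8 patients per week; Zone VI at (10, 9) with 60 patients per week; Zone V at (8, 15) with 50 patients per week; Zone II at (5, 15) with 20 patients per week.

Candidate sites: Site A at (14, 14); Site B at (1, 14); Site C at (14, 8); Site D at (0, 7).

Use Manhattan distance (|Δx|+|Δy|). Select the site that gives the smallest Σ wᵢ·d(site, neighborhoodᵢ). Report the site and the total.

Site B, total 1884 blocks

Total weighted distance at each candidate:
  Site A (14, 14): total = 2062
  Site B (1, 14): total = 1884
  Site C (14, 8): total = 2058
  Site D (0, 7): total = 2236
Minimum is at Site B with total 1884 blocks.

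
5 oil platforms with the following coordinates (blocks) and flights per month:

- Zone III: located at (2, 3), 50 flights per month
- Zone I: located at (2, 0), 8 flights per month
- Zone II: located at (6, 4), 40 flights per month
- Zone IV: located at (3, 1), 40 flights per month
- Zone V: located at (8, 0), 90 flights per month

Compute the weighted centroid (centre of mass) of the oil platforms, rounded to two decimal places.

(5.25, 1.54)

The minimiser of Σwᵢ‖p−pᵢ‖² is the weighted centroid p* = (Σwᵢpᵢ)/(Σwᵢ).
Σwᵢ = 228.
Σwᵢxᵢ = 50·2 + 8·2 + 40·6 + 40·3 + 90·8 = 1196.
Σwᵢyᵢ = 50·3 + 8·0 + 40·4 + 40·1 + 90·0 = 350.
x* = 1196/228 = 5.25, y* = 350/228 = 1.54.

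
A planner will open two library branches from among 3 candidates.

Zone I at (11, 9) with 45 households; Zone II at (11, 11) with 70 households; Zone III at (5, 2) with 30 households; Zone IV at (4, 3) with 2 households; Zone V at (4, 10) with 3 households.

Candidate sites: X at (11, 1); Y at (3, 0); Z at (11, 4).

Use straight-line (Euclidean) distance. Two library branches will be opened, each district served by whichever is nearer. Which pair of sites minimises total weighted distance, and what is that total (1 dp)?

Evaluate every pair (each demand assigned to the nearer of the two):
  {Y, Z}: total = 833.8
  {X, Z}: total = 939.3
  {X, Y}: total = 1181.3
Best pair: {Y, Z} with total 833.8.

{Y, Z}, total 833.8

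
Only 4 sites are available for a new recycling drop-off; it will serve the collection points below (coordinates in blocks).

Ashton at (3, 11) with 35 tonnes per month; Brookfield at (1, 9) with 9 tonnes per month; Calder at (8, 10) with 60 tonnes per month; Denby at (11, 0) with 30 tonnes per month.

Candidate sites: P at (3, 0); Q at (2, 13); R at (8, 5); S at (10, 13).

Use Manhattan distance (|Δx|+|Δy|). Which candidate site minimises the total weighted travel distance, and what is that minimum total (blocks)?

R, total 1024 blocks

Total weighted distance at each candidate:
  P (3, 0): total = 1624
  Q (2, 13): total = 1350
  R (8, 5): total = 1024
  S (10, 13): total = 1152
Minimum is at R with total 1024 blocks.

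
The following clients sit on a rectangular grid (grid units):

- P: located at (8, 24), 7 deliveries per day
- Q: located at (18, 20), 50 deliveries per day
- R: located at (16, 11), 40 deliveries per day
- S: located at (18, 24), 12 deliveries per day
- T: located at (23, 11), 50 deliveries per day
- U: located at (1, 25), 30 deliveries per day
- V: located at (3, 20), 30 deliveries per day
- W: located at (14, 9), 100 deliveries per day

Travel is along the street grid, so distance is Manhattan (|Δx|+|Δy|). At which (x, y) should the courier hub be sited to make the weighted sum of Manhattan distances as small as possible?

(14, 11)

Manhattan distance separates: Σwᵢ(|x−xᵢ|+|y−yᵢ|) = Σwᵢ|x−xᵢ| + Σwᵢ|y−yᵢ|, so x and y are optimised independently as 1-D weighted medians.
Total weight W = 319; half = 159.5.
x-coordinate, sorted with cumulative weight:
  x=1 (U, w=30) cum 30
  x=3 (V, w=30) cum 60
  x=8 (P, w=7) cum 67
  x=14 (W, w=100) cum 167  ← median
  x=16 (R, w=40) cum 207
  x=18 (Q, w=50) cum 257
  x=18 (S, w=12) cum 269
  x=23 (T, w=50) cum 319
⇒ x* = 14
y-coordinate, sorted with cumulative weight:
  y=9 (W, w=100) cum 100
  y=11 (R, w=40) cum 140
  y=11 (T, w=50) cum 190  ← median
  y=20 (Q, w=50) cum 240
  y=20 (V, w=30) cum 270
  y=24 (P, w=7) cum 277
  y=24 (S, w=12) cum 289
  y=25 (U, w=30) cum 319
⇒ y* = 11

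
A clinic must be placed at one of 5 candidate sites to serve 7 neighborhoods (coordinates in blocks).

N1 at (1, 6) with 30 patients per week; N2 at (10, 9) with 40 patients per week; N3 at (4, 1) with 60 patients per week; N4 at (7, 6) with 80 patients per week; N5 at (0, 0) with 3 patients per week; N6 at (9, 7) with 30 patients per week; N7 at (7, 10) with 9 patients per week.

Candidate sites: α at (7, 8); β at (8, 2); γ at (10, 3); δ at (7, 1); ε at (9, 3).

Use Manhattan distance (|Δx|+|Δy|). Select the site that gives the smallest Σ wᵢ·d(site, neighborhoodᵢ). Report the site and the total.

α, total 1313 blocks

Total weighted distance at each candidate:
  α (7, 8): total = 1313
  β (8, 2): total = 1681
  γ (10, 3): total = 1839
  δ (7, 1): total = 1695
  ε (9, 3): total = 1667
Minimum is at α with total 1313 blocks.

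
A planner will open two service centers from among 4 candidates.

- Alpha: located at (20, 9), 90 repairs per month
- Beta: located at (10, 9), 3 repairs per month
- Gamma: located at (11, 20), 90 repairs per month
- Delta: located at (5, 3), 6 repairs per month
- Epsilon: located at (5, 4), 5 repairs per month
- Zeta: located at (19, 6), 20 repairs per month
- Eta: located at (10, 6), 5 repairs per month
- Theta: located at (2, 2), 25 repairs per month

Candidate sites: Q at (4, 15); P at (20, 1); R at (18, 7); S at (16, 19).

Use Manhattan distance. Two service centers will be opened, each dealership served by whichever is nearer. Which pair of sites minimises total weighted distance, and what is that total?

Evaluate every pair (each demand assigned to the nearer of the two):
  {R, S}: total = 1722
  {Q, R}: total = 2068
  {P, S}: total = 2170
  {Q, P}: total = 2544
  {Q, S}: total = 2744
  {P, R}: total = 2932
Best pair: {R, S} with total 1722.

{R, S}, total 1722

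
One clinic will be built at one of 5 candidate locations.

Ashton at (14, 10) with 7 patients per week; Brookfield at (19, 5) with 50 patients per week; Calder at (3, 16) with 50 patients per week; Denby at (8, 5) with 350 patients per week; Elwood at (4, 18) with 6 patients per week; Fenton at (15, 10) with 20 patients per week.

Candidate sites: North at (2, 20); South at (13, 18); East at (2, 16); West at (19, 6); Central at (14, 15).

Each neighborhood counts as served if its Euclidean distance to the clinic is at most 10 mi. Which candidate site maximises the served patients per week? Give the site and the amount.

West, covering 77

Coverage radius r = 10 mi; a point is covered iff (Δx)²+(Δy)² ≤ 10² = 100.
  North (2, 20): covers {Calder, Elwood} → 56
  South (13, 18): covers {Ashton, Elwood, Fenton} → 33
  East (2, 16): covers {Calder, Elwood} → 56
  West (19, 6): covers {Ashton, Brookfield, Fenton} → 77
  Central (14, 15): covers {Ashton, Fenton} → 27
Maximum coverage at West: 77 patients per week.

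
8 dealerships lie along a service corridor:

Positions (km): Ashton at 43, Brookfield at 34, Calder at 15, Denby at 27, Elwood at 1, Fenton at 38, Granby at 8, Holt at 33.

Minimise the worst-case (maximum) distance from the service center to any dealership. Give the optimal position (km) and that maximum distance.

location 22, max distance 21

The 1-center on a line is the midpoint of the two extreme points: leftmost at 1, rightmost at 43.
Optimal location = (1 + 43)/2 = 22; maximum distance = (43 − 1)/2 = 21.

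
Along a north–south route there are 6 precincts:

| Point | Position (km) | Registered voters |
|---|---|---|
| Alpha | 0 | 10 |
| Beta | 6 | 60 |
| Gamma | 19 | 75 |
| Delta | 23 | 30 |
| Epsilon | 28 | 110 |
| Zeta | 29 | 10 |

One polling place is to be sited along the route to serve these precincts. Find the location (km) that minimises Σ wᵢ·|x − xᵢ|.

x = 23

For a sum of weighted absolute distances on a line, the optimum is the weighted median (not the mean). Total weight W = 295; half-weight = 147.5.
Sort by position and accumulate weight:
  km 0 (Alpha, w=10) → cum 10
  km 6 (Beta, w=60) → cum 70
  km 19 (Gamma, w=75) → cum 145
  km 23 (Delta, w=30) → cum 175  ≥ 147.5 → median here
  km 28 (Epsilon, w=110) → cum 285
  km 29 (Zeta, w=10) → cum 295
Optimal location: km 23.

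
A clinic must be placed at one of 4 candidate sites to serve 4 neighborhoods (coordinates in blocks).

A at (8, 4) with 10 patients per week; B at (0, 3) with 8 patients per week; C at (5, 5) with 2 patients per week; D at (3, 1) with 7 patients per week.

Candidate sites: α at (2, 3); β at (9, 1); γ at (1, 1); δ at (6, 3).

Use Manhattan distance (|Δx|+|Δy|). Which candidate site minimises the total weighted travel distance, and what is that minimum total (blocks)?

Total weighted distance at each candidate:
  α (2, 3): total = 117
  β (9, 1): total = 186
  γ (1, 1): total = 154
  δ (6, 3): total = 119
Minimum is at α with total 117 blocks.

α, total 117 blocks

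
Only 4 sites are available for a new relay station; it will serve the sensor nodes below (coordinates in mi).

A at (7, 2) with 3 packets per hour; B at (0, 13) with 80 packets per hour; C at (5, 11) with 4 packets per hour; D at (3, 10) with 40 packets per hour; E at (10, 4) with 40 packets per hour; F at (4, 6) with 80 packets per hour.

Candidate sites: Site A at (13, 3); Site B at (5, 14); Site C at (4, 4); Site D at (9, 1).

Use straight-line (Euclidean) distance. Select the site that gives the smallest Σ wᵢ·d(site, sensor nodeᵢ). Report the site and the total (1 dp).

Total weighted distance at each candidate:
  Site A (13, 3): total = 2749.3
  Site B (5, 14): total = 1727.5
  Site C (4, 4): total = 1470.3
  Site D (9, 1): total = 2374.6
Minimum is at Site C with total 1470.3 mi.

Site C, total 1470.3 mi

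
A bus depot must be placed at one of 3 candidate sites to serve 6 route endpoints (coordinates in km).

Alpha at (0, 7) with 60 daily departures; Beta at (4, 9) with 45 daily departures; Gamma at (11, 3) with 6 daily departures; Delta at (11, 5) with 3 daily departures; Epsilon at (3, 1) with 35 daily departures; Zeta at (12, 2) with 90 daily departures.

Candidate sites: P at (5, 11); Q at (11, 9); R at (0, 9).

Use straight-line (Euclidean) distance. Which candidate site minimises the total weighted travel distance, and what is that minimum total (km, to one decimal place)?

Total weighted distance at each candidate:
  P (5, 11): total = 1953.4
  Q (11, 9): total = 2066.2
  R (0, 9): total = 1959.7
Minimum is at P with total 1953.4 km.

P, total 1953.4 km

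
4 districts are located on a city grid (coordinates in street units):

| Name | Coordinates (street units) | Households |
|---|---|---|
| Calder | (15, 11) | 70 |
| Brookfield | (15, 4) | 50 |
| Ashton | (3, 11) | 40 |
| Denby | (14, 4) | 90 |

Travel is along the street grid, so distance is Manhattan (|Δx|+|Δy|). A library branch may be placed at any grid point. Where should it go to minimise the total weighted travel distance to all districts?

Manhattan distance separates: Σwᵢ(|x−xᵢ|+|y−yᵢ|) = Σwᵢ|x−xᵢ| + Σwᵢ|y−yᵢ|, so x and y are optimised independently as 1-D weighted medians.
Total weight W = 250; half = 125.
x-coordinate, sorted with cumulative weight:
  x=3 (Ashton, w=40) cum 40
  x=14 (Denby, w=90) cum 130  ← median
  x=15 (Calder, w=70) cum 200
  x=15 (Brookfield, w=50) cum 250
⇒ x* = 14
y-coordinate, sorted with cumulative weight:
  y=4 (Brookfield, w=50) cum 50
  y=4 (Denby, w=90) cum 140  ← median
  y=11 (Calder, w=70) cum 210
  y=11 (Ashton, w=40) cum 250
⇒ y* = 4

(14, 4)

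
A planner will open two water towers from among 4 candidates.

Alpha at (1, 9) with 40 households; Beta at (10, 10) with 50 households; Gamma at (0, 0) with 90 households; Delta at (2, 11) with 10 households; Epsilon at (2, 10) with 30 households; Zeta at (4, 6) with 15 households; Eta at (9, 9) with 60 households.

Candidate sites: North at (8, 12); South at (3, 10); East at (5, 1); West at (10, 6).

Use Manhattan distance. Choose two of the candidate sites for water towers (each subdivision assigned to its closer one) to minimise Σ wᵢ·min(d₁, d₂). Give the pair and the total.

{South, East}, total 1555

Evaluate every pair (each demand assigned to the nearer of the two):
  {South, East}: total = 1555
  {North, East}: total = 1780
  {North, South}: total = 1855
  {South, West}: total = 1855
  {East, West}: total = 2040
  {North, West}: total = 2680
Best pair: {South, East} with total 1555.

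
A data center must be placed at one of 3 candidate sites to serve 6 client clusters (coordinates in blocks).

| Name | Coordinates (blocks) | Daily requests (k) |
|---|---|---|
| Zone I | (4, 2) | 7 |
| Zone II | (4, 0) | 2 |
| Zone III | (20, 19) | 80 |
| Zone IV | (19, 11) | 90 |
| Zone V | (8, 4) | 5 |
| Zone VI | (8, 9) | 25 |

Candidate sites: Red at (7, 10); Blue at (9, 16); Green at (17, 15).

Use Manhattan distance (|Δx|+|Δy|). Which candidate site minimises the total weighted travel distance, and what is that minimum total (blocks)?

Green, total 1813 blocks

Total weighted distance at each candidate:
  Red (7, 10): total = 3118
  Blue (9, 16): total = 2910
  Green (17, 15): total = 1813
Minimum is at Green with total 1813 blocks.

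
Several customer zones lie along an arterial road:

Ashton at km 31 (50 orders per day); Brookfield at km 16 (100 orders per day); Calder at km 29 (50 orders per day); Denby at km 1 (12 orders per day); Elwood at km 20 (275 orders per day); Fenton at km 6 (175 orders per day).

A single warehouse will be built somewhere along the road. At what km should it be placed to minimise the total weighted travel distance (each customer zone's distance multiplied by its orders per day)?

For a sum of weighted absolute distances on a line, the optimum is the weighted median (not the mean). Total weight W = 662; half-weight = 331.
Sort by position and accumulate weight:
  km 1 (Denby, w=12) → cum 12
  km 6 (Fenton, w=175) → cum 187
  km 16 (Brookfield, w=100) → cum 287
  km 20 (Elwood, w=275) → cum 562  ≥ 331 → median here
  km 29 (Calder, w=50) → cum 612
  km 31 (Ashton, w=50) → cum 662
Optimal location: km 20.

x = 20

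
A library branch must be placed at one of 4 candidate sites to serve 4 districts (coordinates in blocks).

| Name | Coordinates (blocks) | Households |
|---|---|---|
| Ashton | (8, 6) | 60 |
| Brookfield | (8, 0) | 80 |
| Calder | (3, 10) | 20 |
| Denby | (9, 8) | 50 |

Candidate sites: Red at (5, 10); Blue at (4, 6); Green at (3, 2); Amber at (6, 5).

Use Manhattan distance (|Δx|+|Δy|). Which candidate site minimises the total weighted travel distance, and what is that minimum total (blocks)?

Total weighted distance at each candidate:
  Red (5, 10): total = 1800
  Blue (4, 6): total = 1490
  Green (3, 2): total = 1860
  Amber (6, 5): total = 1200
Minimum is at Amber with total 1200 blocks.

Amber, total 1200 blocks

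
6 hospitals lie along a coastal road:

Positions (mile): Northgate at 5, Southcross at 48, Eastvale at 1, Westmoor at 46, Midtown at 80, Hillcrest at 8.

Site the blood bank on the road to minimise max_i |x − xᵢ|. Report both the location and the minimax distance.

location 40.5, max distance 39.5

The 1-center on a line is the midpoint of the two extreme points: leftmost at 1, rightmost at 80.
Optimal location = (1 + 80)/2 = 40.5; maximum distance = (80 − 1)/2 = 39.5.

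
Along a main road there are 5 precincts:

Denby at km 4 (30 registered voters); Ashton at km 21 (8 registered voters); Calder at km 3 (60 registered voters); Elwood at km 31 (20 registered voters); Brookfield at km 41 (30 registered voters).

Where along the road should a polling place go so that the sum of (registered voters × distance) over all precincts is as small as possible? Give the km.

x = 4

For a sum of weighted absolute distances on a line, the optimum is the weighted median (not the mean). Total weight W = 148; half-weight = 74.
Sort by position and accumulate weight:
  km 3 (Calder, w=60) → cum 60
  km 4 (Denby, w=30) → cum 90  ≥ 74 → median here
  km 21 (Ashton, w=8) → cum 98
  km 31 (Elwood, w=20) → cum 118
  km 41 (Brookfield, w=30) → cum 148
Optimal location: km 4.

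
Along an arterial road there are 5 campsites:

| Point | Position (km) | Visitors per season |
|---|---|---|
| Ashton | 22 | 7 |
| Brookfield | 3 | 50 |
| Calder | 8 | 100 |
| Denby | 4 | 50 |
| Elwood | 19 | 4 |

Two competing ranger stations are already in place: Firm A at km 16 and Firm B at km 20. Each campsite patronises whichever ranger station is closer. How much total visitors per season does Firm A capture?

The indifferent point is the midpoint (16+20)/2 = 18; campsites left of it (closer to Firm A at 16) go to Firm A, those right go to Firm B.
  Brookfield at 3 (w=50) → Firm A
  Denby at 4 (w=50) → Firm A
  Calder at 8 (w=100) → Firm A
  Elwood at 19 (w=4) → Firm B
  Ashton at 22 (w=7) → Firm B
Firm A captures 200; Firm B captures 11.

200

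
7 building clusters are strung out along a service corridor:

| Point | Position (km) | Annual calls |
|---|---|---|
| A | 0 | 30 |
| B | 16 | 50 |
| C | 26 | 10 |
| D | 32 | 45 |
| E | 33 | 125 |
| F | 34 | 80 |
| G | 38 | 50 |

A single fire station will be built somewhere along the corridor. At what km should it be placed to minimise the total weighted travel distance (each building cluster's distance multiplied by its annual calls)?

x = 33

For a sum of weighted absolute distances on a line, the optimum is the weighted median (not the mean). Total weight W = 390; half-weight = 195.
Sort by position and accumulate weight:
  km 0 (A, w=30) → cum 30
  km 16 (B, w=50) → cum 80
  km 26 (C, w=10) → cum 90
  km 32 (D, w=45) → cum 135
  km 33 (E, w=125) → cum 260  ≥ 195 → median here
  km 34 (F, w=80) → cum 340
  km 38 (G, w=50) → cum 390
Optimal location: km 33.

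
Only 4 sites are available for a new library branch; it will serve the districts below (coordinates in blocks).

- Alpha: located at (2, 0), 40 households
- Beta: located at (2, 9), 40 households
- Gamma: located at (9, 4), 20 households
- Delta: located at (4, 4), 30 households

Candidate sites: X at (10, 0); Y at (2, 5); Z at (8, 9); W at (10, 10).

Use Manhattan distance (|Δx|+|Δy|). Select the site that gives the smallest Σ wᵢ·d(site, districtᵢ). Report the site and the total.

Total weighted distance at each candidate:
  X (10, 0): total = 1400
  Y (2, 5): total = 610
  Z (8, 9): total = 1230
  W (10, 10): total = 1580
Minimum is at Y with total 610 blocks.

Y, total 610 blocks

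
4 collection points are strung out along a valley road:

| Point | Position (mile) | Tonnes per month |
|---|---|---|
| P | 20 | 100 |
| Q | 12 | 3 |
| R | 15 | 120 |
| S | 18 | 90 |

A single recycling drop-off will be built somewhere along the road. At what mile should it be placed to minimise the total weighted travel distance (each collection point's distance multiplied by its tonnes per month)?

For a sum of weighted absolute distances on a line, the optimum is the weighted median (not the mean). Total weight W = 313; half-weight = 156.5.
Sort by position and accumulate weight:
  mile 12 (Q, w=3) → cum 3
  mile 15 (R, w=120) → cum 123
  mile 18 (S, w=90) → cum 213  ≥ 156.5 → median here
  mile 20 (P, w=100) → cum 313
Optimal location: mile 18.

x = 18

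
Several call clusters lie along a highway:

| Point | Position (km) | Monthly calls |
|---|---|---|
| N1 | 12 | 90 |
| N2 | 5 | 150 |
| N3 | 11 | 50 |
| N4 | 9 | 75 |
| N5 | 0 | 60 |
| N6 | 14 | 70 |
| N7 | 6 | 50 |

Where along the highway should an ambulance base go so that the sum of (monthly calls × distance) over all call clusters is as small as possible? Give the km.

For a sum of weighted absolute distances on a line, the optimum is the weighted median (not the mean). Total weight W = 545; half-weight = 272.5.
Sort by position and accumulate weight:
  km 0 (N5, w=60) → cum 60
  km 5 (N2, w=150) → cum 210
  km 6 (N7, w=50) → cum 260
  km 9 (N4, w=75) → cum 335  ≥ 272.5 → median here
  km 11 (N3, w=50) → cum 385
  km 12 (N1, w=90) → cum 475
  km 14 (N6, w=70) → cum 545
Optimal location: km 9.

x = 9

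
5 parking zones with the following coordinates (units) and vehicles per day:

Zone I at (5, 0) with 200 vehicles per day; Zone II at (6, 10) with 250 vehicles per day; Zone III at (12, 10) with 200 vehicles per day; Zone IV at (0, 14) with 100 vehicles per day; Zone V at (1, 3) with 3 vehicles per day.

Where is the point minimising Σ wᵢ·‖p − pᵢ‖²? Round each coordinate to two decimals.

The minimiser of Σwᵢ‖p−pᵢ‖² is the weighted centroid p* = (Σwᵢpᵢ)/(Σwᵢ).
Σwᵢ = 753.
Σwᵢxᵢ = 200·5 + 250·6 + 200·12 + 100·0 + 3·1 = 4903.
Σwᵢyᵢ = 200·0 + 250·10 + 200·10 + 100·14 + 3·3 = 5909.
x* = 4903/753 = 6.51, y* = 5909/753 = 7.85.

(6.51, 7.85)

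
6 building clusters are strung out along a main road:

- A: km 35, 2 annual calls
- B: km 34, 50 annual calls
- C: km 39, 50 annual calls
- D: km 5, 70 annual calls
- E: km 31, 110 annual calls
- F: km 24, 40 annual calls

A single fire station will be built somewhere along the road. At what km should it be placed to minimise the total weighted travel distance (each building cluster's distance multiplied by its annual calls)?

For a sum of weighted absolute distances on a line, the optimum is the weighted median (not the mean). Total weight W = 322; half-weight = 161.
Sort by position and accumulate weight:
  km 5 (D, w=70) → cum 70
  km 24 (F, w=40) → cum 110
  km 31 (E, w=110) → cum 220  ≥ 161 → median here
  km 34 (B, w=50) → cum 270
  km 35 (A, w=2) → cum 272
  km 39 (C, w=50) → cum 322
Optimal location: km 31.

x = 31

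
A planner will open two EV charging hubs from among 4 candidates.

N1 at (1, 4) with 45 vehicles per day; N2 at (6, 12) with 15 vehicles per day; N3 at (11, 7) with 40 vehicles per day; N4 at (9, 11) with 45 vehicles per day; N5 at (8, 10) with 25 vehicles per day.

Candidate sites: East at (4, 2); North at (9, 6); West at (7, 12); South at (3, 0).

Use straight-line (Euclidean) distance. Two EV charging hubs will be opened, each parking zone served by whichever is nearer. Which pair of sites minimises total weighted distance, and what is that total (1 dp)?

{East, West}, total 589.9

Evaluate every pair (each demand assigned to the nearer of the two):
  {East, West}: total = 589.9
  {West, South}: total = 628.9
  {North, West}: total = 632.0
  {East, North}: total = 680.4
  {North, South}: total = 719.4
  {East, South}: total = 1346.2
Best pair: {East, West} with total 589.9.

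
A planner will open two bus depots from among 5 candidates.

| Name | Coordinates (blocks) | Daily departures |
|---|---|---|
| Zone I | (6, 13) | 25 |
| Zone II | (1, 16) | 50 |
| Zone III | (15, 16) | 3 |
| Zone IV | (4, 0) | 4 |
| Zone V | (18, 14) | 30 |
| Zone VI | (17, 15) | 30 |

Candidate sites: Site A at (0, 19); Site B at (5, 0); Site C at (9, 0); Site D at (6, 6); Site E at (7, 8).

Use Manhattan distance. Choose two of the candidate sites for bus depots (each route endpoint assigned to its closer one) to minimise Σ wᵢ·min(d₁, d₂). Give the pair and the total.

{Site A, Site E}, total 1462

Evaluate every pair (each demand assigned to the nearer of the two):
  {Site A, Site E}: total = 1462
  {Site A, Site D}: total = 1661
  {Site A, Site B}: total = 1878
  {Site A, Site C}: total = 1894
  {Site B, Site E}: total = 1922
  {Site C, Site E}: total = 1938
  {Site D, Site E}: total = 1950
  {Site B, Site D}: total = 2186
  {Site C, Site D}: total = 2202
  {Site B, Site C}: total = 2800
Best pair: {Site A, Site E} with total 1462.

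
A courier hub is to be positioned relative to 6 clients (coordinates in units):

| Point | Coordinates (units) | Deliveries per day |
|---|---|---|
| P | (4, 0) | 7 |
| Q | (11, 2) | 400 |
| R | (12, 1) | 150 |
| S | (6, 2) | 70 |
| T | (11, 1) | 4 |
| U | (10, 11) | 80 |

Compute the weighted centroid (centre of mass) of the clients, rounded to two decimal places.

(10.54, 2.78)

The minimiser of Σwᵢ‖p−pᵢ‖² is the weighted centroid p* = (Σwᵢpᵢ)/(Σwᵢ).
Σwᵢ = 711.
Σwᵢxᵢ = 7·4 + 400·11 + 150·12 + 70·6 + 4·11 + 80·10 = 7492.
Σwᵢyᵢ = 7·0 + 400·2 + 150·1 + 70·2 + 4·1 + 80·11 = 1974.
x* = 7492/711 = 10.54, y* = 1974/711 = 2.78.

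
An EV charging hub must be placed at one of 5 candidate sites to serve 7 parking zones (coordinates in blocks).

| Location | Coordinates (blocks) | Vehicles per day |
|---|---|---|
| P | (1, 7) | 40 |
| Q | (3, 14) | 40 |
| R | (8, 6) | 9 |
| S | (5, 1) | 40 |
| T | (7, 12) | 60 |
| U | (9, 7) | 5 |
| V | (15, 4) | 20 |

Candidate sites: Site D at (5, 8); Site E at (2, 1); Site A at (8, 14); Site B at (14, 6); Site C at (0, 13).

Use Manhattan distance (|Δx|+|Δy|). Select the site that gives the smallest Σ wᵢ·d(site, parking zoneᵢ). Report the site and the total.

Total weighted distance at each candidate:
  Site D (5, 8): total = 1510
  Site E (2, 1): total = 2404
  Site A (8, 14): total = 2032
  Site B (14, 6): total = 2804
  Site C (0, 13): total = 2290
Minimum is at Site D with total 1510 blocks.

Site D, total 1510 blocks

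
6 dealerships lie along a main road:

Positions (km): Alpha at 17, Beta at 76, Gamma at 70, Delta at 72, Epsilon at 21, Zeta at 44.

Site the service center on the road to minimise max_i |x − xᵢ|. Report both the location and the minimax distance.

The 1-center on a line is the midpoint of the two extreme points: leftmost at 17, rightmost at 76.
Optimal location = (17 + 76)/2 = 46.5; maximum distance = (76 − 17)/2 = 29.5.

location 46.5, max distance 29.5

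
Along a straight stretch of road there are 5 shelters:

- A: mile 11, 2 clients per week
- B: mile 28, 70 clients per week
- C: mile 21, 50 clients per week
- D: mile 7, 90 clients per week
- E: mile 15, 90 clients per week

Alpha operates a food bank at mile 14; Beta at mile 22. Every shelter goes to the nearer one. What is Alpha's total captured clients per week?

The indifferent point is the midpoint (14+22)/2 = 18; shelters left of it (closer to Alpha at 14) go to Alpha, those right go to Beta.
  D at 7 (w=90) → Alpha
  A at 11 (w=2) → Alpha
  E at 15 (w=90) → Alpha
  C at 21 (w=50) → Beta
  B at 28 (w=70) → Beta
Alpha captures 182; Beta captures 120.

182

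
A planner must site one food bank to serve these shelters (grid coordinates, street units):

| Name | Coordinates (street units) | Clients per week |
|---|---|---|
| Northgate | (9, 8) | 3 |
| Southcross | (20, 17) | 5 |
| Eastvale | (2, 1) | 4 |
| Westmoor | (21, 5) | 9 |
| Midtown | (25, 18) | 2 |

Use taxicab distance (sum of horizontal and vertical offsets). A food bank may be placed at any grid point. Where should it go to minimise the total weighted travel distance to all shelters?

(20, 5)

Manhattan distance separates: Σwᵢ(|x−xᵢ|+|y−yᵢ|) = Σwᵢ|x−xᵢ| + Σwᵢ|y−yᵢ|, so x and y are optimised independently as 1-D weighted medians.
Total weight W = 23; half = 11.5.
x-coordinate, sorted with cumulative weight:
  x=2 (Eastvale, w=4) cum 4
  x=9 (Northgate, w=3) cum 7
  x=20 (Southcross, w=5) cum 12  ← median
  x=21 (Westmoor, w=9) cum 21
  x=25 (Midtown, w=2) cum 23
⇒ x* = 20
y-coordinate, sorted with cumulative weight:
  y=1 (Eastvale, w=4) cum 4
  y=5 (Westmoor, w=9) cum 13  ← median
  y=8 (Northgate, w=3) cum 16
  y=17 (Southcross, w=5) cum 21
  y=18 (Midtown, w=2) cum 23
⇒ y* = 5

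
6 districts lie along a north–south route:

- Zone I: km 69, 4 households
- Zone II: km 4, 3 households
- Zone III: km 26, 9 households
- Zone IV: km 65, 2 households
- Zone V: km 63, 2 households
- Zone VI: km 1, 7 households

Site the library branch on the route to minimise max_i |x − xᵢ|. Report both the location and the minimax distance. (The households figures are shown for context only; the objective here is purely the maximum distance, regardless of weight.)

location 35, max distance 34

The 1-center on a line is the midpoint of the two extreme points: leftmost at 1, rightmost at 69.
Optimal location = (1 + 69)/2 = 35; maximum distance = (69 − 1)/2 = 34.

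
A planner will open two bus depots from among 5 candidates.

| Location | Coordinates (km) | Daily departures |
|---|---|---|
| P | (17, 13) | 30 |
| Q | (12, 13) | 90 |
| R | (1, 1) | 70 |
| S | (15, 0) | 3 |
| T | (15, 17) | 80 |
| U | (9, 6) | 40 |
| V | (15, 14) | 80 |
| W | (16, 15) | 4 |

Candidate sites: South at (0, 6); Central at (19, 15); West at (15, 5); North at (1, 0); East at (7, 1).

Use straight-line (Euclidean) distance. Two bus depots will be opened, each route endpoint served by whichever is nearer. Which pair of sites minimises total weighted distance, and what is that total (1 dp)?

{Central, North}, total 1951.7

Evaluate every pair (each demand assigned to the nearer of the two):
  {Central, North}: total = 1951.7
  {Central, East}: total = 2099.3
  {South, Central}: total = 2203.2
  {Central, West}: total = 2717.2
  {West, North}: total = 3064.9
  {South, West}: total = 3351.8
  {West, East}: total = 3387.0
  {North, East}: total = 4667.0
  {South, East}: total = 4953.9
  {South, North}: total = 5195.4
Best pair: {Central, North} with total 1951.7.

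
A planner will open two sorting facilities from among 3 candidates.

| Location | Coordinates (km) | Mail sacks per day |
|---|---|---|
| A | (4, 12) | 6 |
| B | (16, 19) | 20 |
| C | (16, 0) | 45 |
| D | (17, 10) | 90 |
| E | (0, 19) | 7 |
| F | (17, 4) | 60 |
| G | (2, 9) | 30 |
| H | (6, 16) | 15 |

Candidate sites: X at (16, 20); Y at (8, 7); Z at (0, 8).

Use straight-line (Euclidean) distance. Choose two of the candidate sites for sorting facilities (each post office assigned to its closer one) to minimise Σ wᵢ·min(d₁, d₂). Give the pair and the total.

Evaluate every pair (each demand assigned to the nearer of the two):
  {X, Y}: total = 2388.8
  {Y, Z}: total = 2506.1
  {X, Z}: total = 3019.4
Best pair: {X, Y} with total 2388.8.

{X, Y}, total 2388.8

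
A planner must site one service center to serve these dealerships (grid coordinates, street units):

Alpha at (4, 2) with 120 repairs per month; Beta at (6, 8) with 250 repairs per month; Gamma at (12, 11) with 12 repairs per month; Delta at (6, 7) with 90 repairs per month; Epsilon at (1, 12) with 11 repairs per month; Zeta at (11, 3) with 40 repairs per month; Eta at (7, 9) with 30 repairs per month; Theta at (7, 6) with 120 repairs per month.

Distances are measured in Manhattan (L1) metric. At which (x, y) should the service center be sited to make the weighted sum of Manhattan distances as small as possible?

(6, 7)

Manhattan distance separates: Σwᵢ(|x−xᵢ|+|y−yᵢ|) = Σwᵢ|x−xᵢ| + Σwᵢ|y−yᵢ|, so x and y are optimised independently as 1-D weighted medians.
Total weight W = 673; half = 336.5.
x-coordinate, sorted with cumulative weight:
  x=1 (Epsilon, w=11) cum 11
  x=4 (Alpha, w=120) cum 131
  x=6 (Beta, w=250) cum 381  ← median
  x=6 (Delta, w=90) cum 471
  x=7 (Eta, w=30) cum 501
  x=7 (Theta, w=120) cum 621
  x=11 (Zeta, w=40) cum 661
  x=12 (Gamma, w=12) cum 673
⇒ x* = 6
y-coordinate, sorted with cumulative weight:
  y=2 (Alpha, w=120) cum 120
  y=3 (Zeta, w=40) cum 160
  y=6 (Theta, w=120) cum 280
  y=7 (Delta, w=90) cum 370  ← median
  y=8 (Beta, w=250) cum 620
  y=9 (Eta, w=30) cum 650
  y=11 (Gamma, w=12) cum 662
  y=12 (Epsilon, w=11) cum 673
⇒ y* = 7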